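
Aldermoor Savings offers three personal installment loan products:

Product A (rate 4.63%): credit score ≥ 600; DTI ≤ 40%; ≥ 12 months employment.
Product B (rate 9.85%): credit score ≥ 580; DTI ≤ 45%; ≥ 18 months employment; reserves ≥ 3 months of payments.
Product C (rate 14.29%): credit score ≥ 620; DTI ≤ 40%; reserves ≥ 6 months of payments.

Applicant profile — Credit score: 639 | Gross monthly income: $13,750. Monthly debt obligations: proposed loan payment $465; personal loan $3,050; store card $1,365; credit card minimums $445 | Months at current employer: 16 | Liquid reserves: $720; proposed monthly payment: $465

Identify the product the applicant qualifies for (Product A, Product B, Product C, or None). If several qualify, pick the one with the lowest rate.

Product A

Total debts = (465 + 3,050 + 1,365 + 445) = 5,325; DTI = 5,325/13,750 = 38.7%.
Reserves = 720/465 = 1.5 months.
Product A: score 639 ≥ 600; DTI 38.7% ≤ 40%; employment 16 ≥ 12 mo → qualifies.
Product B: score 639 ≥ 580; DTI 38.7% ≤ 45%; employment 16 < 18 mo; reserves 1.5 < 3 mo → does not qualify.
Product C: score 639 ≥ 620; DTI 38.7% ≤ 40%; reserves 1.5 < 6 mo → does not qualify.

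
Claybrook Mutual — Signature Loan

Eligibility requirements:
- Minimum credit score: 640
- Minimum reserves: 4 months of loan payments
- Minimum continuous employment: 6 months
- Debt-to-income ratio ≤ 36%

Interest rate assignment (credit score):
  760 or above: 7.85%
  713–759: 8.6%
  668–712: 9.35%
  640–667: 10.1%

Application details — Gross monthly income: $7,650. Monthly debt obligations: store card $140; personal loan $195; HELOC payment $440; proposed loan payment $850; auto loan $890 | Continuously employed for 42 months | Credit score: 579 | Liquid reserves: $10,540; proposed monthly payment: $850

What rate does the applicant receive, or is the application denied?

Denied

Credit score 579 < 640 (below minimum)
Total monthly debts = (140 + 195 + 440 + 850 + 890) = 2,515. DTI: 2,515 ÷ 7,650 = 32.9%, within the 36% cap
Employment 42 ≥ 6 months
Liquid reserves cover 10,540/850 = 12.4 months — ≥ 4 required
Not all requirements met → denied.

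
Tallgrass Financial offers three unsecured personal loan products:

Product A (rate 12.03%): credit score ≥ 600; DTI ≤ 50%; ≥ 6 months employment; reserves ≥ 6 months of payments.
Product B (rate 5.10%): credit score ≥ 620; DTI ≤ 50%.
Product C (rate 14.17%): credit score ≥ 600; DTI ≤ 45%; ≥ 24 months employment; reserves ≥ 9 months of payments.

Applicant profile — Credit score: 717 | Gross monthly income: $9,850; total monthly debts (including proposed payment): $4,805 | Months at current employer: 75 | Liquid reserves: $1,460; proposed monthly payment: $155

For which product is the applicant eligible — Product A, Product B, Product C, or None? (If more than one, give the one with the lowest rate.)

DTI = 4,805/9,850 = 48.8%.
Reserves = 1,460/155 = 9.4 months.
Product A: score 717 ≥ 600; DTI 48.8% ≤ 50%; employment 75 ≥ 6 mo; reserves 9.4 ≥ 6 mo → qualifies.
Product B: score 717 ≥ 620; DTI 48.8% ≤ 50% → qualifies.
Product C: score 717 ≥ 600; DTI 48.8% > 45%; employment 75 ≥ 24 mo; reserves 9.4 ≥ 9 mo → does not qualify.
Qualifying: Product A, Product B. Lowest rate is 5.10% → Product B.

Product B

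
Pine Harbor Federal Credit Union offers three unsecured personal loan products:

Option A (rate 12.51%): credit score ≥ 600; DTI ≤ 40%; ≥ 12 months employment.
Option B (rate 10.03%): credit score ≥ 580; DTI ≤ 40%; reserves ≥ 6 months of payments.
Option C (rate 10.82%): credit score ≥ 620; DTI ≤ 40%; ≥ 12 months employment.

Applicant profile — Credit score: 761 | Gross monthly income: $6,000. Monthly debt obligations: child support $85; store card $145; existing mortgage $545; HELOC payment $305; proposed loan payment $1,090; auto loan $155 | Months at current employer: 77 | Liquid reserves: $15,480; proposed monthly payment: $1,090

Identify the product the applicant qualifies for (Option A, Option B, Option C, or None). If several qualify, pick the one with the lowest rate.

Option B

Total debts = (85 + 145 + 545 + 305 + 1,090 + 155) = 2,325; DTI = 2,325/6,000 = 38.8%.
Reserves = 15,480/1,090 = 14.2 months.
Option A: score 761 ≥ 600; DTI 38.8% ≤ 40%; employment 77 ≥ 12 mo → qualifies.
Option B: score 761 ≥ 580; DTI 38.8% ≤ 40%; reserves 14.2 ≥ 6 mo → qualifies.
Option C: score 761 ≥ 620; DTI 38.8% ≤ 40%; employment 77 ≥ 12 mo → qualifies.
Qualifying: Option A, Option B, Option C. Lowest rate is 10.03% → Option B.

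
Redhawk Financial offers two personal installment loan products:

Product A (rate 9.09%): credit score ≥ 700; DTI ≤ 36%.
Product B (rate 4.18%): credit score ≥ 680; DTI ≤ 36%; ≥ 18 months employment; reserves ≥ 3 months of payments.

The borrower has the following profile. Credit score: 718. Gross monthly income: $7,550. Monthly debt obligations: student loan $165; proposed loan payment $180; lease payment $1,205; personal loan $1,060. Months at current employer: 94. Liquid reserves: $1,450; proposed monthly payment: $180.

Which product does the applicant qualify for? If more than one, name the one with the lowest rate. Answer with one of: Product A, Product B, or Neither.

Total debts = (165 + 180 + 1,205 + 1,060) = 2,610; DTI = 2,610/7,550 = 34.6%.
Reserves = 1,450/180 = 8.1 months.
Product A: score 718 ≥ 700; DTI 34.6% ≤ 36% → qualifies.
Product B: score 718 ≥ 680; DTI 34.6% ≤ 36%; employment 94 ≥ 18 mo; reserves 8.1 ≥ 3 mo → qualifies.
Qualifying: Product A, Product B. Lowest rate is 4.18% → Product B.

Product B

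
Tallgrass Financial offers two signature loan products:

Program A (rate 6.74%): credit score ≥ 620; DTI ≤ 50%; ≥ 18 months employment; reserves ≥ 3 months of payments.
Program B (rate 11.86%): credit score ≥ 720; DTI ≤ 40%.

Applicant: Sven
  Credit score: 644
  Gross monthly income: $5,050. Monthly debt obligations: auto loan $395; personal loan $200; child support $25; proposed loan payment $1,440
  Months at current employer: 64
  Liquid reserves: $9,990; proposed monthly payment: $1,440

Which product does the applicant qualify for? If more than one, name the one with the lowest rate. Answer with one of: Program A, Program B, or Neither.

Total debts = (395 + 200 + 25 + 1,440) = 2,060; DTI = 2,060/5,050 = 40.8%.
Reserves = 9,990/1,440 = 6.9 months.
Program A: score 644 ≥ 620; DTI 40.8% ≤ 50%; employment 64 ≥ 18 mo; reserves 6.9 ≥ 3 mo → qualifies.
Program B: score 644 < 720; DTI 40.8% > 40% → does not qualify.

Program A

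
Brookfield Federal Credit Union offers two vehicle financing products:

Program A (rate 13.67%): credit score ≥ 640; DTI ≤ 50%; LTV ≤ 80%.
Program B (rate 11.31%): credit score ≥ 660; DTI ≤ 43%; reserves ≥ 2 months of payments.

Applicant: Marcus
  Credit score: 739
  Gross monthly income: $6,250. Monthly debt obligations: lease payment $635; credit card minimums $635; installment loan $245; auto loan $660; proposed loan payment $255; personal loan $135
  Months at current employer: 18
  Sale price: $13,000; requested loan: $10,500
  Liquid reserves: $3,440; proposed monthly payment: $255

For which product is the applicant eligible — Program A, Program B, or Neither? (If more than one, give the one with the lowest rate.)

Total debts = (635 + 635 + 245 + 660 + 255 + 135) = 2,565; DTI = 2,565/6,250 = 41%.
LTV = 10,500/13,000 = 80.8%.
Reserves = 3,440/255 = 13.5 months.
Program A: score 739 ≥ 640; DTI 41% ≤ 50%; LTV 80.8% > 80% → does not qualify.
Program B: score 739 ≥ 660; DTI 41% ≤ 43%; reserves 13.5 ≥ 2 mo → qualifies.

Program B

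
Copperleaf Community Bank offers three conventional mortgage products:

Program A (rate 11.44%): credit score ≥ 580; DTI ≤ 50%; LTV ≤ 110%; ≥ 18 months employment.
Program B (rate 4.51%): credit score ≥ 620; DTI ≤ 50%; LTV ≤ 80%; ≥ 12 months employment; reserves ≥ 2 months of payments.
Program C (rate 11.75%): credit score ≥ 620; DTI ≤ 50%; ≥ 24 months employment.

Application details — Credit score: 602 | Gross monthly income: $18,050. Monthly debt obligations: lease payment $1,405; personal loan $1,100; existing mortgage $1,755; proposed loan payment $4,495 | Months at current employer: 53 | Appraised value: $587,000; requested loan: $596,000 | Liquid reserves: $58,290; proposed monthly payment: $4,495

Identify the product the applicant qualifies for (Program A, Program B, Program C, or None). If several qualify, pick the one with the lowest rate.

Program A

Total debts = (1,405 + 1,100 + 1,755 + 4,495) = 8,755; DTI = 8,755/18,050 = 48.5%.
LTV = 596,000/587,000 = 101.5%.
Reserves = 58,290/4,495 = 13.0 months.
Program A: score 602 ≥ 580; DTI 48.5% ≤ 50%; LTV 101.5% ≤ 110%; employment 53 ≥ 18 mo → qualifies.
Program B: score 602 < 620; DTI 48.5% ≤ 50%; LTV 101.5% > 80%; employment 53 ≥ 12 mo; reserves 13.0 ≥ 2 mo → does not qualify.
Program C: score 602 < 620; DTI 48.5% ≤ 50%; employment 53 ≥ 24 mo → does not qualify.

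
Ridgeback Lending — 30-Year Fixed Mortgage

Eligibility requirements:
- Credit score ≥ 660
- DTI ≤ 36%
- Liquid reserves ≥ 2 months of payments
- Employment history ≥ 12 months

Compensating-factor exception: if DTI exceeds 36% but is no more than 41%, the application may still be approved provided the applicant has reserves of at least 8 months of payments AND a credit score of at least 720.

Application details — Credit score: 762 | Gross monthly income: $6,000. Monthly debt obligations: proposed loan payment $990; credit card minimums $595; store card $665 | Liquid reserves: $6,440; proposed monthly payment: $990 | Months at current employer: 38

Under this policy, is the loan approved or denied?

Denied

Credit score 762 ≥ 660 (meets base)
Total debts = (990 + 595 + 665) = 2,250. DTI: 2,250 ÷ 6,000 = 37.5%, over the 36% base limit.
Reserves: 6,440 ÷ 990 = 6.5 months (meets 2-month minimum)
Employment 38 ≥ 12 months
37.5% falls in the override range (36%–41%), so the compensating-factor test applies.
Override check — reserves: 6.5 mo (short of 8); score: 762 (ok).
Override conditions not both satisfied; exception does not apply.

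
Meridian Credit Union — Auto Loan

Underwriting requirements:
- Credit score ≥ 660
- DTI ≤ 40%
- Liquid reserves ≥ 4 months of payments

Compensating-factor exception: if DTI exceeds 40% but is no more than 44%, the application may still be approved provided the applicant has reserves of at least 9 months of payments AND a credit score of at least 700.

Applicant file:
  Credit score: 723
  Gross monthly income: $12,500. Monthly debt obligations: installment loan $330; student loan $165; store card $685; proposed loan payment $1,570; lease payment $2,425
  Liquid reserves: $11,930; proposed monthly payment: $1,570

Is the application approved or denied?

Denied

Credit score 723 ≥ 660 (meets base)
Total debts = (330 + 165 + 685 + 1,570 + 2,425) = 5,175. DTI = 5,175/12,500 = 41.4% > 40% — standard DTI limit exceeded.
Reserves = 11,930/1,570 = 7.6 months ≥ 4
DTI 41.4% is within the 40%–44% exception band; checking compensating factors.
Reserves 7.6 < 9 months; credit score 723 ≥ 700.
Compensating-factor requirement not fully met.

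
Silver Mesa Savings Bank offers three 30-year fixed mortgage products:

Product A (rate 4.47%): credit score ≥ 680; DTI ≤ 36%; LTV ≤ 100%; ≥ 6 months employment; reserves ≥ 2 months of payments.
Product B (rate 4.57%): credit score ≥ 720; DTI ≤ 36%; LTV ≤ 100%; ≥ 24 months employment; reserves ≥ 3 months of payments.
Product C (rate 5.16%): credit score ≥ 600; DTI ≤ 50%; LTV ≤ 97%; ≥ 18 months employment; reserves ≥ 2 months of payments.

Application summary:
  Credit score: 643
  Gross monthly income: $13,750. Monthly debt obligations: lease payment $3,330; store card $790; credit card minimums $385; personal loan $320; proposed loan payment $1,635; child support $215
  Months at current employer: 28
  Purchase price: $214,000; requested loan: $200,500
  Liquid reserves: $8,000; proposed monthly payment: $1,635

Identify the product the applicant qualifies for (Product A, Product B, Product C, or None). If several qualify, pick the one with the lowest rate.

Total debts = (3,330 + 790 + 385 + 320 + 1,635 + 215) = 6,675; DTI = 6,675/13,750 = 48.5%.
LTV = 200,500/214,000 = 93.7%.
Reserves = 8,000/1,635 = 4.9 months.
Product A: score 643 < 680; DTI 48.5% > 36%; LTV 93.7% ≤ 100%; employment 28 ≥ 6 mo; reserves 4.9 ≥ 2 mo → does not qualify.
Product B: score 643 < 720; DTI 48.5% > 36%; LTV 93.7% ≤ 100%; employment 28 ≥ 24 mo; reserves 4.9 ≥ 3 mo → does not qualify.
Product C: score 643 ≥ 600; DTI 48.5% ≤ 50%; LTV 93.7% ≤ 97%; employment 28 ≥ 18 mo; reserves 4.9 ≥ 2 mo → qualifies.

Product C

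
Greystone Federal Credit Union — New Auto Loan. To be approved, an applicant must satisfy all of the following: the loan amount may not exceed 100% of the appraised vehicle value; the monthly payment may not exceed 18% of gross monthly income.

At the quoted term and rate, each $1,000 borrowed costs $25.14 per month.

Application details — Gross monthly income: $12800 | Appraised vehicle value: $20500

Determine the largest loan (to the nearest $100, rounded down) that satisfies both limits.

$20,500

Payment cap: 18% × $12,800 = $2,304/month.
At $25.14 per $1,000, that supports 2,304/25.14 × 1,000 ≈ $91,646 → $91,600.
LTV cap: 100% × $20,500 = $20,500 → $20,500.
Binding constraint: loan-to-value.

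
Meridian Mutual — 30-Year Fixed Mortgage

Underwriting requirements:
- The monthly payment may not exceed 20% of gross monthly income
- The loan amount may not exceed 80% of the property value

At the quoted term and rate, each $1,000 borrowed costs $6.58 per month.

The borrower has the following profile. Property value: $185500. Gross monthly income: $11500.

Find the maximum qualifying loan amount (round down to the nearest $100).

Payment cap: 20% × $11,500 = $2,300/month.
At $6.58 per $1,000, that supports 2,300/6.58 × 1,000 ≈ $349,544 → $349,500.
LTV cap: 80% × $185,500 = $148,400 → $148,400.
Binding constraint: loan-to-value.

$148,400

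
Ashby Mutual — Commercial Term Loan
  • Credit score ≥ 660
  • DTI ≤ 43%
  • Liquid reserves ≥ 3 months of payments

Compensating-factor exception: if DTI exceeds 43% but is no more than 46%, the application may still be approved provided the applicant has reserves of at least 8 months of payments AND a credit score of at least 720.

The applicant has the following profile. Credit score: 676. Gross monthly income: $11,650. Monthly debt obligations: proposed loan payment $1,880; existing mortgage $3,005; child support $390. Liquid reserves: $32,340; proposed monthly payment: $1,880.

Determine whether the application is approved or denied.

Credit score 676 ≥ 660 (meets base)
Total debts = (1,880 + 3,005 + 390) = 5,275. DTI: 5,275 ÷ 11,650 = 45.3%, over the 43% base limit.
Liquid reserves cover 32,340/1,880 = 17.2 months — ≥ 3 required
45.3% falls in the override range (43%–46%), so the compensating-factor test applies.
Override check — reserves: 17.2 mo (ok); score: 676 (below 720).
Override conditions not both satisfied; exception does not apply.

Denied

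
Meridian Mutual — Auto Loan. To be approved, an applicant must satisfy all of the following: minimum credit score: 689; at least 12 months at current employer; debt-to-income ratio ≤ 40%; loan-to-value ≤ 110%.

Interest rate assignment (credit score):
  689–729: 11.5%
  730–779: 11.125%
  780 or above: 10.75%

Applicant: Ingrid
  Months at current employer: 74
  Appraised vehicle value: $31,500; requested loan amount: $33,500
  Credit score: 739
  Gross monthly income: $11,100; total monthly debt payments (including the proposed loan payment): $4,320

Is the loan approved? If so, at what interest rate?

Credit score 739 ≥ 689 (meets minimum)
Employment 74 ≥ 12 months
LTV = 33,500/31,500 = 106.3% ≤ 110%
Debt-to-income = 4,320/11,100 = 38.9% — meets 40% limit
All requirements met. Score 739 falls in the 730–779 tier → 11.125%.

Approved at 11.125%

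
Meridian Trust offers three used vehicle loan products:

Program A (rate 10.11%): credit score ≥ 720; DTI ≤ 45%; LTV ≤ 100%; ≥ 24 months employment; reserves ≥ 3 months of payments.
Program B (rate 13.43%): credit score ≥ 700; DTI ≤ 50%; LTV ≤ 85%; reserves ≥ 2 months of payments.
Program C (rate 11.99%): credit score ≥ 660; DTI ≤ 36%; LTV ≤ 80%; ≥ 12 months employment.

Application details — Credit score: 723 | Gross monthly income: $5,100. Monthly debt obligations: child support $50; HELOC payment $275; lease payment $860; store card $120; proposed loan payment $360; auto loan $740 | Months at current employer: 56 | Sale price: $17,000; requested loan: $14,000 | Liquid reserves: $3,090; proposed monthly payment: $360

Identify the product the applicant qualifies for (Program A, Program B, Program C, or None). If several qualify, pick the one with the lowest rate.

Program B

Total debts = (50 + 275 + 860 + 120 + 360 + 740) = 2,405; DTI = 2,405/5,100 = 47.2%.
LTV = 14,000/17,000 = 82.4%.
Reserves = 3,090/360 = 8.6 months.
Program A: score 723 ≥ 720; DTI 47.2% > 45%; LTV 82.4% ≤ 100%; employment 56 ≥ 24 mo; reserves 8.6 ≥ 3 mo → does not qualify.
Program B: score 723 ≥ 700; DTI 47.2% ≤ 50%; LTV 82.4% ≤ 85%; reserves 8.6 ≥ 2 mo → qualifies.
Program C: score 723 ≥ 660; DTI 47.2% > 36%; LTV 82.4% > 80%; employment 56 ≥ 12 mo → does not qualify.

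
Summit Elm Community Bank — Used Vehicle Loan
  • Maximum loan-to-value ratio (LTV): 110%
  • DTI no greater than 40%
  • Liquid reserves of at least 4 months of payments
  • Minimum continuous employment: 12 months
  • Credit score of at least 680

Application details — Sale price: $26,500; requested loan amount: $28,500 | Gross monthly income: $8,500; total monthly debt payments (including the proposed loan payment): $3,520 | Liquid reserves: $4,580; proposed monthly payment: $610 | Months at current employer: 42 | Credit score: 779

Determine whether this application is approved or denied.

LTV: 28,500 ÷ 26,500 = 107.5%, within 110% cap
Debt-to-income = 3,520/8,500 = 41.4% — over 40% limit
Liquid reserves cover 4,580/610 = 7.5 months — ≥ 4 required
Employment 42 ≥ 12 months
Credit score 779 ≥ 680 (meets)
Fails on DTI.

Denied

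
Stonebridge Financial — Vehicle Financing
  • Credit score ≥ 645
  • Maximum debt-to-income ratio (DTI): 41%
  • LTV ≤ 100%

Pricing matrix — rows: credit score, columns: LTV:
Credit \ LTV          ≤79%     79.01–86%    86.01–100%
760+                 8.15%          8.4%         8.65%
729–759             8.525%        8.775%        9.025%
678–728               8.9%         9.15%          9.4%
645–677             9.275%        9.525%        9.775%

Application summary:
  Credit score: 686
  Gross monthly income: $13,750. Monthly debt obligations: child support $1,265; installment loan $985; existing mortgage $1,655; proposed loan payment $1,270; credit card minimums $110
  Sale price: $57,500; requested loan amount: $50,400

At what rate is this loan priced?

9.4%

Credit score 686 ≥ 645; Total monthly debts = (1,265 + 985 + 1,655 + 1,270 + 110) = 5,285. Debt-to-income = 5,285/13,750 = 38.4% — meets 41% limit
Loan-to-value = 50,400/57,500 = 87.7% — pass (100% max)
Credit 686 → row 678–728; LTV 87.7% → column 86.01–100%. Grid cell → 9.4%.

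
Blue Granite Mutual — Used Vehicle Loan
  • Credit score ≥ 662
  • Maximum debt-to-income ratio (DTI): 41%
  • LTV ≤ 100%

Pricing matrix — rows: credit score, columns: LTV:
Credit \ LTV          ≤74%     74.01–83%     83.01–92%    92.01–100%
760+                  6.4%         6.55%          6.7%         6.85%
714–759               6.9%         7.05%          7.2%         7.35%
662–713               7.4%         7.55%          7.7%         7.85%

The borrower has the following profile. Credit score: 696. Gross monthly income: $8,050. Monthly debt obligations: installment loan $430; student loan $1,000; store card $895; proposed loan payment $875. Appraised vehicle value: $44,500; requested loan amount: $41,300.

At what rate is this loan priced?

7.85%

Credit score 696 ≥ 662; Total monthly debts = (430 + 1,000 + 895 + 875) = 3,200. DTI = 3,200/8,050 = 39.8% ≤ 41%
LTV = 41,300/44,500 = 92.8% ≤ 100%
Credit 696 → row 662–713; LTV 92.8% → column 92.01–100%. Grid cell → 7.85%.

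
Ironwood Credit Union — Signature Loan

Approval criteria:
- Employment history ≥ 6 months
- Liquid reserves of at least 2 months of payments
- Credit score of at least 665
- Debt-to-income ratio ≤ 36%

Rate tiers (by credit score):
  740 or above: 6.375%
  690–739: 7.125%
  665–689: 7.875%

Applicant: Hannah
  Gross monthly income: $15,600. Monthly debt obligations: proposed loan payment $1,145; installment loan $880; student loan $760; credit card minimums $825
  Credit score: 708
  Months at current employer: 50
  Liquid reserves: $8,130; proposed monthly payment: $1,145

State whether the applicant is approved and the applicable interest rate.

Approved at 7.125%

Credit score 708 ≥ 665 (meets minimum)
Reserves = 8,130/1,145 = 7.1 months ≥ 2
Total monthly debts = (1,145 + 880 + 760 + 825) = 3,610. Debt-to-income = 3,610/15,600 = 23.1% — meets 36% limit
Employment 50 ≥ 6 months
All requirements met. Score 708 falls in the 690–739 tier → 7.125%.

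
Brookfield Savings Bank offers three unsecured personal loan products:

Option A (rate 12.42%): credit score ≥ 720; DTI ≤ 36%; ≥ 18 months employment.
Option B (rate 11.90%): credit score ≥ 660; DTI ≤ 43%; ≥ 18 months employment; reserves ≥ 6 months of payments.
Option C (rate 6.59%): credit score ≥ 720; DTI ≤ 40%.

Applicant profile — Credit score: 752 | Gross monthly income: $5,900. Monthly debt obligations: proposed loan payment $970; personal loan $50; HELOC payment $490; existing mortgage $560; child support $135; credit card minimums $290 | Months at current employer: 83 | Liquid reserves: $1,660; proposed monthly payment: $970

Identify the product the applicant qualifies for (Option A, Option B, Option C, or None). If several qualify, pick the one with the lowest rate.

Total debts = (970 + 50 + 490 + 560 + 135 + 290) = 2,495; DTI = 2,495/5,900 = 42.3%.
Reserves = 1,660/970 = 1.7 months.
Option A: score 752 ≥ 720; DTI 42.3% > 36%; employment 83 ≥ 18 mo → does not qualify.
Option B: score 752 ≥ 660; DTI 42.3% ≤ 43%; employment 83 ≥ 18 mo; reserves 1.7 < 6 mo → does not qualify.
Option C: score 752 ≥ 720; DTI 42.3% > 40% → does not qualify.

None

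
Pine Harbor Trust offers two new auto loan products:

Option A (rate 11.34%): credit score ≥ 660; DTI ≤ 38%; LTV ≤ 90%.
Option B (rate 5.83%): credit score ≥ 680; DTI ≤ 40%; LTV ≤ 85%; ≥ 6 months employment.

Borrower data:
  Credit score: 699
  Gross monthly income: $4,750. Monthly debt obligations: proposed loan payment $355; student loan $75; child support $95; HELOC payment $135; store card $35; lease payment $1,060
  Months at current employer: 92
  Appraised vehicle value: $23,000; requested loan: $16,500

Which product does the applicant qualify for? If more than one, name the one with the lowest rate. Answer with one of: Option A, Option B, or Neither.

Option B

Total debts = (355 + 75 + 95 + 135 + 35 + 1,060) = 1,755; DTI = 1,755/4,750 = 36.9%.
LTV = 16,500/23,000 = 71.7%.
Option A: score 699 ≥ 660; DTI 36.9% ≤ 38%; LTV 71.7% ≤ 90% → qualifies.
Option B: score 699 ≥ 680; DTI 36.9% ≤ 40%; LTV 71.7% ≤ 85%; employment 92 ≥ 6 mo → qualifies.
Qualifying: Option A, Option B. Lowest rate is 5.83% → Option B.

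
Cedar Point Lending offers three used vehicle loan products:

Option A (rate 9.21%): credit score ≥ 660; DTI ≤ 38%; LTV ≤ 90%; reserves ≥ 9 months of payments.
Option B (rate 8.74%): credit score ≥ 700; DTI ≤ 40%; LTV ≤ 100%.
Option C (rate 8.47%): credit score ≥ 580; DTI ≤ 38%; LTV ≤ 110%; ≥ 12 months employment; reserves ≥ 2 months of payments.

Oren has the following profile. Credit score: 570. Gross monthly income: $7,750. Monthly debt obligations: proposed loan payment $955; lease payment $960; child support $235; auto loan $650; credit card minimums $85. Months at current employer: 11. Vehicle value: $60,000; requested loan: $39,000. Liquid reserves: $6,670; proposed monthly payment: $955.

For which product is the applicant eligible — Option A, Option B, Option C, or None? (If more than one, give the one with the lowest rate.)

Total debts = (955 + 960 + 235 + 650 + 85) = 2,885; DTI = 2,885/7,750 = 37.2%.
LTV = 39,000/60,000 = 65%.
Reserves = 6,670/955 = 7.0 months.
Option A: score 570 < 660; DTI 37.2% ≤ 38%; LTV 65% ≤ 90%; reserves 7.0 < 9 mo → does not qualify.
Option B: score 570 < 700; DTI 37.2% ≤ 40%; LTV 65% ≤ 100% → does not qualify.
Option C: score 570 < 580; DTI 37.2% ≤ 38%; LTV 65% ≤ 110%; employment 11 < 12 mo; reserves 7.0 ≥ 2 mo → does not qualify.

None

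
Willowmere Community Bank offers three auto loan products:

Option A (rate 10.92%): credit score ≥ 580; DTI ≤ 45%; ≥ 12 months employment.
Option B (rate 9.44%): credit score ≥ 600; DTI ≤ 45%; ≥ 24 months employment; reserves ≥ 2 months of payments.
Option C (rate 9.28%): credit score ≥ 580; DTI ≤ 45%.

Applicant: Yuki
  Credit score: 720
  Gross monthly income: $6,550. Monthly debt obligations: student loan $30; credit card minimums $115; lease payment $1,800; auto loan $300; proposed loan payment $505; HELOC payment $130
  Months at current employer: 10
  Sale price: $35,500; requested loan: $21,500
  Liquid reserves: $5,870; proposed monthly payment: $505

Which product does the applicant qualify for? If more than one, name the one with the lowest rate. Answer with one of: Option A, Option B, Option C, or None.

Total debts = (30 + 115 + 1,800 + 300 + 505 + 130) = 2,880; DTI = 2,880/6,550 = 44%.
LTV = 21,500/35,500 = 60.6%.
Reserves = 5,870/505 = 11.6 months.
Option A: score 720 ≥ 580; DTI 44% ≤ 45%; employment 10 < 12 mo → does not qualify.
Option B: score 720 ≥ 600; DTI 44% ≤ 45%; employment 10 < 24 mo; reserves 11.6 ≥ 2 mo → does not qualify.
Option C: score 720 ≥ 580; DTI 44% ≤ 45% → qualifies.

Option C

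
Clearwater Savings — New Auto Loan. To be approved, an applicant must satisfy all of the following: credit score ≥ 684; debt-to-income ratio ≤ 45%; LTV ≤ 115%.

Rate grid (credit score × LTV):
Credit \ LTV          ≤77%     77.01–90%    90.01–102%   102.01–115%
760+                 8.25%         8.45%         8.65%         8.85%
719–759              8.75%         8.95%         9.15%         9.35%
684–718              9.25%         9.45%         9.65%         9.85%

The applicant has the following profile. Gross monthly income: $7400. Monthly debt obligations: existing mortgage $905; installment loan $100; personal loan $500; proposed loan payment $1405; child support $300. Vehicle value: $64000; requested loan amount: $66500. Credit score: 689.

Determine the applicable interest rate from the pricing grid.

Credit score 689 ≥ 684; Total monthly debts = (905 + 100 + 500 + 1,405 + 300) = 3,210. DTI = 3,210/7,400 = 43.4% ≤ 45%
LTV: 66,500 ÷ 64,000 = 103.9%, within 115% cap
Score 689 is in the 684–718 band; LTV 103.9% is in the 102.01–115% band → 9.85%.

9.85%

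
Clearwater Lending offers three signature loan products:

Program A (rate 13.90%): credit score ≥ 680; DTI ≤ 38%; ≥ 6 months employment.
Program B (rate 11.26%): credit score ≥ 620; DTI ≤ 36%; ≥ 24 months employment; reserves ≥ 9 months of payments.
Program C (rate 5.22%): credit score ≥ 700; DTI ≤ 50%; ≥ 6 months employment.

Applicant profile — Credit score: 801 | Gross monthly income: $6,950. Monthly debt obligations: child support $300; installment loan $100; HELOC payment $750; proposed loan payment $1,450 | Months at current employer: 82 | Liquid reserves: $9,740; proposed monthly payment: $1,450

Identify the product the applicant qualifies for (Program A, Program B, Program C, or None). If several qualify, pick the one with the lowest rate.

Program C

Total debts = (300 + 100 + 750 + 1,450) = 2,600; DTI = 2,600/6,950 = 37.4%.
Reserves = 9,740/1,450 = 6.7 months.
Program A: score 801 ≥ 680; DTI 37.4% ≤ 38%; employment 82 ≥ 6 mo → qualifies.
Program B: score 801 ≥ 620; DTI 37.4% > 36%; employment 82 ≥ 24 mo; reserves 6.7 < 9 mo → does not qualify.
Program C: score 801 ≥ 700; DTI 37.4% ≤ 50%; employment 82 ≥ 6 mo → qualifies.
Qualifying: Program A, Program C. Lowest rate is 5.22% → Program C.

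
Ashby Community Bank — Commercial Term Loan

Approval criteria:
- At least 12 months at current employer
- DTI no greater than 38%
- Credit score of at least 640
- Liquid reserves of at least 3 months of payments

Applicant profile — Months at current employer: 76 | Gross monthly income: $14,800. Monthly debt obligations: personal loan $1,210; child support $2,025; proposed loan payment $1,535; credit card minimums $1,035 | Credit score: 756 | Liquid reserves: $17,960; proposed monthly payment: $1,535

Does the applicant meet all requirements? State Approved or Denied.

Denied

Employment 76 ≥ 12 months
Total monthly debts = (1,210 + 2,025 + 1,535 + 1,035) = 5,805. DTI: 5,805 ÷ 14,800 = 39.2%, exceeds the 38% cap
Credit score 756 ≥ 640 (meets)
Liquid reserves cover 17,960/1,535 = 11.7 months — ≥ 3 required
Fails on DTI.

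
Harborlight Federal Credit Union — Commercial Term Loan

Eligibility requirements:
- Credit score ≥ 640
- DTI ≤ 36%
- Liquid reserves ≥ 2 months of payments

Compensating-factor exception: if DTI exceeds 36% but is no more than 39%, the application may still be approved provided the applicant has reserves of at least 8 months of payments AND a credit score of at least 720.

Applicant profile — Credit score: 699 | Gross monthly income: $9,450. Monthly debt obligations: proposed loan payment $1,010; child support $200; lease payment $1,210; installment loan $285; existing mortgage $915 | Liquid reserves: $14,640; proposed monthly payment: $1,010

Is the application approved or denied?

Denied

Credit score 699 ≥ 640 (meets base)
Total debts = (1,010 + 200 + 1,210 + 285 + 915) = 3,620. DTI = 3,620/9,450 = 38.3% > 36% — standard DTI limit exceeded.
Reserves = 14,640/1,010 = 14.5 months ≥ 2
38.3% falls in the override range (36%–39%), so the compensating-factor test applies.
Override check — reserves: 14.5 mo (ok); score: 699 (below 720).
Override conditions not both satisfied; exception does not apply.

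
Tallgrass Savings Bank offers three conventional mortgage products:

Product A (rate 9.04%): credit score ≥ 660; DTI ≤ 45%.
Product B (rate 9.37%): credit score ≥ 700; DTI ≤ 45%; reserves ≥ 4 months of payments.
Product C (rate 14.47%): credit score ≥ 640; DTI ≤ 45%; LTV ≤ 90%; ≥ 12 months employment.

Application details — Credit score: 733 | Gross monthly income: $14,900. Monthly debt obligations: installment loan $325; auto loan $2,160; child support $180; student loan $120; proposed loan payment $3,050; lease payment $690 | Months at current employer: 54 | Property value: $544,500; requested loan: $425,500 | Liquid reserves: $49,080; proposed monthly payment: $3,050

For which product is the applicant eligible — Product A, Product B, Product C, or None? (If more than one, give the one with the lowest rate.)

Total debts = (325 + 2,160 + 180 + 120 + 3,050 + 690) = 6,525; DTI = 6,525/14,900 = 43.8%.
LTV = 425,500/544,500 = 78.1%.
Reserves = 49,080/3,050 = 16.1 months.
Product A: score 733 ≥ 660; DTI 43.8% ≤ 45% → qualifies.
Product B: score 733 ≥ 700; DTI 43.8% ≤ 45%; reserves 16.1 ≥ 4 mo → qualifies.
Product C: score 733 ≥ 640; DTI 43.8% ≤ 45%; LTV 78.1% ≤ 90%; employment 54 ≥ 12 mo → qualifies.
Qualifying: Product A, Product B, Product C. Lowest rate is 9.04% → Product A.

Product A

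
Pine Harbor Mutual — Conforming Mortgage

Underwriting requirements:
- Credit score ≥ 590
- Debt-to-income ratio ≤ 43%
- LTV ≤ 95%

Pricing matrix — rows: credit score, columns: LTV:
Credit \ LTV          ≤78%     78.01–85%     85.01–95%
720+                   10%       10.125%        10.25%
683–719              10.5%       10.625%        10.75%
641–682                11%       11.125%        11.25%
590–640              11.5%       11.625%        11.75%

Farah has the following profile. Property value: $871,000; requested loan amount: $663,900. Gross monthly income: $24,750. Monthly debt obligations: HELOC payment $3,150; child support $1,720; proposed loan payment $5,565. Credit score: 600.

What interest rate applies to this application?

Credit score 600 ≥ 590; Total monthly debts = (3,150 + 1,720 + 5,565) = 10,435. DTI = 10,435/24,750 = 42.2% ≤ 43%
LTV = 663,900/871,000 = 76.2% ≤ 95%
Score 600 is in the 590–640 band; LTV 76.2% is in the ≤78% band → 11.5%.

11.5%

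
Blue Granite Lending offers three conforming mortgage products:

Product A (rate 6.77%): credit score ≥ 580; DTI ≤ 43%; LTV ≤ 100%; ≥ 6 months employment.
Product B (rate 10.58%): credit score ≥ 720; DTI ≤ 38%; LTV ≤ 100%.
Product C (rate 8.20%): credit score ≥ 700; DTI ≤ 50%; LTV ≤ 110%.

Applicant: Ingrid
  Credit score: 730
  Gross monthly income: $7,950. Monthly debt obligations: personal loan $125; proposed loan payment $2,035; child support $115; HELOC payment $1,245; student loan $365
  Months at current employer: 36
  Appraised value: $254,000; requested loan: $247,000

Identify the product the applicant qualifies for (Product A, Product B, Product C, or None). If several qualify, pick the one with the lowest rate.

Product C

Total debts = (125 + 2,035 + 115 + 1,245 + 365) = 3,885; DTI = 3,885/7,950 = 48.9%.
LTV = 247,000/254,000 = 97.2%.
Product A: score 730 ≥ 580; DTI 48.9% > 43%; LTV 97.2% ≤ 100%; employment 36 ≥ 6 mo → does not qualify.
Product B: score 730 ≥ 720; DTI 48.9% > 38%; LTV 97.2% ≤ 100% → does not qualify.
Product C: score 730 ≥ 700; DTI 48.9% ≤ 50%; LTV 97.2% ≤ 110% → qualifies.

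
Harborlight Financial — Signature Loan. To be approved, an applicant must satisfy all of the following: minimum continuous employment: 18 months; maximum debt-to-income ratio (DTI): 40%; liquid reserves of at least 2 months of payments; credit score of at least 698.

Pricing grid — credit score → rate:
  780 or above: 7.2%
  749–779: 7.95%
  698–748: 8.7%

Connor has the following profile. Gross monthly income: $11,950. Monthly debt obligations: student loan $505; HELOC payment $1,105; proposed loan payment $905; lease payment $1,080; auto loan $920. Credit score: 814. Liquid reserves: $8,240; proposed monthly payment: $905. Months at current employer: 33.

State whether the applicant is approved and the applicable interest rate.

Approved at 7.2%

Credit score 814 ≥ 698 (meets minimum)
Total monthly debts = (505 + 1,105 + 905 + 1,080 + 920) = 4,515. Debt-to-income = 4,515/11,950 = 37.8% — meets 40% limit
Employment 33 ≥ 18 months
Reserves = 8,240/905 = 9.1 months ≥ 2
All requirements met. Score 814 falls in the 780 or above tier → 7.2%.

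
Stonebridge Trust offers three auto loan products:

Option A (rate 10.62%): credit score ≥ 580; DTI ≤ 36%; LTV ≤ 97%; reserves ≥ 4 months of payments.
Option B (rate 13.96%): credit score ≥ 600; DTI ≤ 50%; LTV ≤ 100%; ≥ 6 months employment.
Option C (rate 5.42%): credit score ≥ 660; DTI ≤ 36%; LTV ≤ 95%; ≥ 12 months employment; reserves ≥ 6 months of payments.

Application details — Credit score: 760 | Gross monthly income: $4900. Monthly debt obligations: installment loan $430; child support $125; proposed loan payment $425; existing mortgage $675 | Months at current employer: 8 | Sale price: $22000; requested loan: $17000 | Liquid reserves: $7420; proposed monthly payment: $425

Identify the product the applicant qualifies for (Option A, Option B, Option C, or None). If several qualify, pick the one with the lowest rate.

Total debts = (430 + 125 + 425 + 675) = 1,655; DTI = 1,655/4,900 = 33.8%.
LTV = 17,000/22,000 = 77.3%.
Reserves = 7,420/425 = 17.5 months.
Option A: score 760 ≥ 580; DTI 33.8% ≤ 36%; LTV 77.3% ≤ 97%; reserves 17.5 ≥ 4 mo → qualifies.
Option B: score 760 ≥ 600; DTI 33.8% ≤ 50%; LTV 77.3% ≤ 100%; employment 8 ≥ 6 mo → qualifies.
Option C: score 760 ≥ 660; DTI 33.8% ≤ 36%; LTV 77.3% ≤ 95%; employment 8 < 12 mo; reserves 17.5 ≥ 6 mo → does not qualify.
Qualifying: Option A, Option B. Lowest rate is 10.62% → Option A.

Option A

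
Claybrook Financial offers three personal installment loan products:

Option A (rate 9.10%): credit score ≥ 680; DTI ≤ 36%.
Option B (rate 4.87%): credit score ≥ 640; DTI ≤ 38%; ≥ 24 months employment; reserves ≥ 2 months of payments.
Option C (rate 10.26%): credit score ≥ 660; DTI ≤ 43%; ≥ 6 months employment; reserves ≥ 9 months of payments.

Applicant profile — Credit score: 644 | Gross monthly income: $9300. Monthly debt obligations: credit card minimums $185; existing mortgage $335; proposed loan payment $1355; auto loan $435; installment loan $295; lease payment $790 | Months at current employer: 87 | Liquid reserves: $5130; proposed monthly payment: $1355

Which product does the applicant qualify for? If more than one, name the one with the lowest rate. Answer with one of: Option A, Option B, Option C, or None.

Total debts = (185 + 335 + 1,355 + 435 + 295 + 790) = 3,395; DTI = 3,395/9,300 = 36.5%.
Reserves = 5,130/1,355 = 3.8 months.
Option A: score 644 < 680; DTI 36.5% > 36% → does not qualify.
Option B: score 644 ≥ 640; DTI 36.5% ≤ 38%; employment 87 ≥ 24 mo; reserves 3.8 ≥ 2 mo → qualifies.
Option C: score 644 < 660; DTI 36.5% ≤ 43%; employment 87 ≥ 6 mo; reserves 3.8 < 9 mo → does not qualify.

Option B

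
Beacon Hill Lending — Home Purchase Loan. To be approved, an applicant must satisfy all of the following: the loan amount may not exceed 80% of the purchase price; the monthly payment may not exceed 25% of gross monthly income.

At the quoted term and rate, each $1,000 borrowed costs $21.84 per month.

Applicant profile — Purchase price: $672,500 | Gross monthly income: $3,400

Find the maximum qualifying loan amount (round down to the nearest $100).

Payment cap: 25% × $3,400 = $850/month.
At $21.84 per $1,000, that supports 850/21.84 × 1,000 ≈ $38,919 → $38,900.
LTV cap: 80% × $672,500 = $538,000 → $538,000.
Binding constraint: payment-to-income.

$38,900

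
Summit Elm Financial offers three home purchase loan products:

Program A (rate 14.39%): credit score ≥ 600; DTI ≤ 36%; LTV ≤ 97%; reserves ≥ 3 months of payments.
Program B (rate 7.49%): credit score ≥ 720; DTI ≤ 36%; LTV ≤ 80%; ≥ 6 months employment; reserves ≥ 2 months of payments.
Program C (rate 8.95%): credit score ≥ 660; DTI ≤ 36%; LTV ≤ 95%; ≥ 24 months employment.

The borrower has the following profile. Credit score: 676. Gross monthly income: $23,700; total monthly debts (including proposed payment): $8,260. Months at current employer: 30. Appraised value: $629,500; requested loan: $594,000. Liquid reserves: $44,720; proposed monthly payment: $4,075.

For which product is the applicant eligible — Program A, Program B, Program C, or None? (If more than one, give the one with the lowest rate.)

Program C

DTI = 8,260/23,700 = 34.9%.
LTV = 594,000/629,500 = 94.4%.
Reserves = 44,720/4,075 = 11.0 months.
Program A: score 676 ≥ 600; DTI 34.9% ≤ 36%; LTV 94.4% ≤ 97%; reserves 11.0 ≥ 3 mo → qualifies.
Program B: score 676 < 720; DTI 34.9% ≤ 36%; LTV 94.4% > 80%; employment 30 ≥ 6 mo; reserves 11.0 ≥ 2 mo → does not qualify.
Program C: score 676 ≥ 660; DTI 34.9% ≤ 36%; LTV 94.4% ≤ 95%; employment 30 ≥ 24 mo → qualifies.
Qualifying: Program A, Program C. Lowest rate is 8.95% → Program C.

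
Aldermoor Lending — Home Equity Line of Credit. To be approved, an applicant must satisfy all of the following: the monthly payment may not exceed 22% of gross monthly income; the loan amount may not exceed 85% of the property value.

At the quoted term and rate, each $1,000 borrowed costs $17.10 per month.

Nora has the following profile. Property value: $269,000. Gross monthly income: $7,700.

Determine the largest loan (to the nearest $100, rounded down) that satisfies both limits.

Payment cap: 22% × $7,700 = $1,694/month.
At $17.10 per $1,000, that supports 1,694/17.10 × 1,000 ≈ $99,064 → $99,000.
LTV cap: 85% × $269,000 = $228,650 → $228,600.
Binding constraint: payment-to-income.

$99,000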